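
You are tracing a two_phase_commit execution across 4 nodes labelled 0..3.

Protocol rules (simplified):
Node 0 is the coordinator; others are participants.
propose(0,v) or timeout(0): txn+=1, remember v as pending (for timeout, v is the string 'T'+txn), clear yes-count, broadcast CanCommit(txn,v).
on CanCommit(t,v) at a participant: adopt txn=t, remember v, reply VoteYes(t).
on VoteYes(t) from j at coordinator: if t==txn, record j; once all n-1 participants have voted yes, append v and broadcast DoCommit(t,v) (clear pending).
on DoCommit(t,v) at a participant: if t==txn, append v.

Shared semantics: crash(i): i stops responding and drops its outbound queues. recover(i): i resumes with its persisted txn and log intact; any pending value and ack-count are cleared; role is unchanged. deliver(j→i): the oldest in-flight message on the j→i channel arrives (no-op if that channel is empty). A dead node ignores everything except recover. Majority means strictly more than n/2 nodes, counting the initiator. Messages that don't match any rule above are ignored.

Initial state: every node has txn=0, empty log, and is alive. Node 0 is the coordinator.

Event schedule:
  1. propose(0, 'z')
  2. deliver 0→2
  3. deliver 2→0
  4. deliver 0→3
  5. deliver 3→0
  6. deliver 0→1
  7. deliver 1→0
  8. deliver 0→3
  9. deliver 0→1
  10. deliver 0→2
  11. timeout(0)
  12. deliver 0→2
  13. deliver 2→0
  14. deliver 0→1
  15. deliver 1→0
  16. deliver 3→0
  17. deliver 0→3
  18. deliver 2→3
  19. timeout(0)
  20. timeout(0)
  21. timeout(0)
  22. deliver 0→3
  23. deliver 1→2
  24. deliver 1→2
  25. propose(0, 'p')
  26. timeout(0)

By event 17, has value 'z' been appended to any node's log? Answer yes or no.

yes

1. propose(0,'z'):  <0:coor t1 ->
2. deliver 0→2:  <2:part t1 ->
3. deliver 2→0:  nop
4. deliver 0→3:  <3:part t1 ->
5. deliver 3→0:  nop
6. deliver 0→1:  <1:part t1 ->
7. deliver 1→0:  <0:coor t1 z>
8. deliver 0→3:  <3:part t1 z>
9. deliver 0→1:  <1:part t1 z>
10. deliver 0→2:  <2:part t1 z>
11. timeout(0):  <0:coor t2 z>
12. deliver 0→2:  <2:part t2 z>
13. deliver 2→0:  nop
14. deliver 0→1:  <1:part t2 z>
15. deliver 1→0:  nop
16. deliver 3→0:  nop
17. deliver 0→3:  <3:part t2 z>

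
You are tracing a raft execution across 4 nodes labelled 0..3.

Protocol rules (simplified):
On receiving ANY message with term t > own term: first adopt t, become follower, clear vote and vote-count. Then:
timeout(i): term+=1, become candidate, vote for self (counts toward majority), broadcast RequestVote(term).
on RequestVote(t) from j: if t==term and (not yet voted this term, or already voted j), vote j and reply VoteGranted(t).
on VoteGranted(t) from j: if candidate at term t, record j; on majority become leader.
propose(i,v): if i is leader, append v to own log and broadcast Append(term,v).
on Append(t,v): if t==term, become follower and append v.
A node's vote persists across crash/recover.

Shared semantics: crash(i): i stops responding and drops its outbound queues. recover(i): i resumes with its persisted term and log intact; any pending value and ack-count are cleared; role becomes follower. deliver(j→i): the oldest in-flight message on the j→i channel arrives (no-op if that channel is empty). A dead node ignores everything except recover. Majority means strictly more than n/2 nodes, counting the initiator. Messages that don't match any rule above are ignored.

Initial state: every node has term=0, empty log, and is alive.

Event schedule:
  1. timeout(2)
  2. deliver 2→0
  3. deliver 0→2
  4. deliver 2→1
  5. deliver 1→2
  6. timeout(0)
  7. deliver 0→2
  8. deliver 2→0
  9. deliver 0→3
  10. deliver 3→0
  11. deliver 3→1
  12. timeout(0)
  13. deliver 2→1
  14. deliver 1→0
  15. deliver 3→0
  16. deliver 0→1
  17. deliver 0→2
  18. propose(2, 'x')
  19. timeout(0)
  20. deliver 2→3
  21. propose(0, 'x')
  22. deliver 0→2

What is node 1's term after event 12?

1

e1 timeout(2): 2[cand,t=1,-]
e2 deliver 2→0: 0[foll,t=1,-]
e3 deliver 0→2: ·
e4 deliver 2→1: 1[foll,t=1,-]
e5 deliver 1→2: 2[lead,t=1,-]
e6 timeout(0): 0[cand,t=2,-]
e7 deliver 0→2: 2[foll,t=2,-]
e8 deliver 2→0: ·
e9 deliver 0→3: 3[foll,t=2,-]
e10 deliver 3→0: 0[lead,t=2,-]
e11 deliver 3→1: ·
e12 timeout(0): 0[cand,t=3,-]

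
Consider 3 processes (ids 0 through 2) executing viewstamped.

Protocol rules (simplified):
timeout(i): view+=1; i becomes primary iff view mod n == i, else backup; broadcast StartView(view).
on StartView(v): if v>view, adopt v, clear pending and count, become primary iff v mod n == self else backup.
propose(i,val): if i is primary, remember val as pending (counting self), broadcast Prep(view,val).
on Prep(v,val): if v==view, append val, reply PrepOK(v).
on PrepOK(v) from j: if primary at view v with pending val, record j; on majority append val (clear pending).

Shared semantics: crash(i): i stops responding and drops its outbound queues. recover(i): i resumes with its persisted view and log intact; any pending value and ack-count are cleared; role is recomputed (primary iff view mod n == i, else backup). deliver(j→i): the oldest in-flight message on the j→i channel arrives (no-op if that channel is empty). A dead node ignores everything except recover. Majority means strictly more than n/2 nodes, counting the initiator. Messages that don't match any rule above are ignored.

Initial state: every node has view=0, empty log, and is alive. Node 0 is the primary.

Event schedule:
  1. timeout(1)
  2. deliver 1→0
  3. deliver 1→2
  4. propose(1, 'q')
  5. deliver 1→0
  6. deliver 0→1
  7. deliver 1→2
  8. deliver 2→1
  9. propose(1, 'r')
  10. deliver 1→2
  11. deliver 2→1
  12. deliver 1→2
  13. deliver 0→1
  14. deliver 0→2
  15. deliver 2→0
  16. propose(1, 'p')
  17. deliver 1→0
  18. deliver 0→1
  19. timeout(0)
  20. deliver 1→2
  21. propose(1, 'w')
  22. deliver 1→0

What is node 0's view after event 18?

1

[1] timeout(1) → N1(prim v1 [-])
[2] deliver 1→0 → N0(back v1 [-])
[3] deliver 1→2 → N2(back v1 [-])
[4] propose(1,'q') → ∅
[5] deliver 1→0 → N0(back v1 [q])
[6] deliver 0→1 → N1(prim v1 [q])
[7] deliver 1→2 → N2(back v1 [q])
[8] deliver 2→1 → ∅
[9] propose(1,'r') → ∅
[10] deliver 1→2 → N2(back v1 [q,r])
[11] deliver 2→1 → N1(prim v1 [q,r])
[12] deliver 1→2 → ∅
[13] deliver 0→1 → ∅
[14] deliver 0→2 → ∅
[15] deliver 2→0 → ∅
[16] propose(1,'p') → ∅
[17] deliver 1→0 → N0(back v1 [q,r])
[18] deliver 0→1 → N1(prim v1 [q,r,p])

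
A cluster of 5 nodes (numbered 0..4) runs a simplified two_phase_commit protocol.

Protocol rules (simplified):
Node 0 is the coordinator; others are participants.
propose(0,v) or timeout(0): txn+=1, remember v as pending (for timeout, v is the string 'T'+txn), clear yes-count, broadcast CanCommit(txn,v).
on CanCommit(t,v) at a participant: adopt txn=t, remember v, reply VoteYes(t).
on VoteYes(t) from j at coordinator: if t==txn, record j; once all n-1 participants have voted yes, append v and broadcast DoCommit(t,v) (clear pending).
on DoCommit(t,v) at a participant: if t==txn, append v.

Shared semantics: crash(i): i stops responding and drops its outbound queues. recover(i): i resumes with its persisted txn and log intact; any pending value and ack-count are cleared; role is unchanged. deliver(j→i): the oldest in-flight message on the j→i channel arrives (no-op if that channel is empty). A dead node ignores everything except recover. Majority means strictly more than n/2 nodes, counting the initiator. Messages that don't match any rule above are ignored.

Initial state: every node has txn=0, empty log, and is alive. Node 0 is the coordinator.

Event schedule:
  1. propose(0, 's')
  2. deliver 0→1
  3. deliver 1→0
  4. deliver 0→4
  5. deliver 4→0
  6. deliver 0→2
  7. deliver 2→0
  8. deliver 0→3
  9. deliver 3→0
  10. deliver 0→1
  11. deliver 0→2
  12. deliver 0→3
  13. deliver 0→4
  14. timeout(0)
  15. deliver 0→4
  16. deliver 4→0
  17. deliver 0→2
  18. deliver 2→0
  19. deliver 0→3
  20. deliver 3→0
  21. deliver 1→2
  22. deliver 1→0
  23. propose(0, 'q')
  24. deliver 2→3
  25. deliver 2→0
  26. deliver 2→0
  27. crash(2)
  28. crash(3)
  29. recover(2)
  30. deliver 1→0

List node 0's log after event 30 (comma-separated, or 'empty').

step 1 propose(0,'s'): 0={coor,t=1,log=-}
step 2 deliver 0→1: 1={part,t=1,log=-}
step 3 deliver 1→0: —
step 4 deliver 0→4: 4={part,t=1,log=-}
step 5 deliver 4→0: —
step 6 deliver 0→2: 2={part,t=1,log=-}
step 7 deliver 2→0: —
step 8 deliver 0→3: 3={part,t=1,log=-}
step 9 deliver 3→0: 0={coor,t=1,log=s}
step 10 deliver 0→1: 1={part,t=1,log=s}
step 11 deliver 0→2: 2={part,t=1,log=s}
step 12 deliver 0→3: 3={part,t=1,log=s}
step 13 deliver 0→4: 4={part,t=1,log=s}
step 14 timeout(0): 0={coor,t=2,log=s}
step 15 deliver 0→4: 4={part,t=2,log=s}
step 16 deliver 4→0: —
step 17 deliver 0→2: 2={part,t=2,log=s}
step 18 deliver 2→0: —
step 19 deliver 0→3: 3={part,t=2,log=s}
step 20 deliver 3→0: —
step 21 deliver 1→2: —
step 22 deliver 1→0: —
step 23 propose(0,'q'): 0={coor,t=3,log=s}
step 24 deliver 2→3: —
step 25 deliver 2→0: —
step 26 deliver 2→0: —
step 27 crash(2): 2={✗part,t=2,log=s}
step 28 crash(3): 3={✗part,t=2,log=s}
step 29 recover(2): 2={part,t=2,log=s}
step 30 deliver 1→0: —

s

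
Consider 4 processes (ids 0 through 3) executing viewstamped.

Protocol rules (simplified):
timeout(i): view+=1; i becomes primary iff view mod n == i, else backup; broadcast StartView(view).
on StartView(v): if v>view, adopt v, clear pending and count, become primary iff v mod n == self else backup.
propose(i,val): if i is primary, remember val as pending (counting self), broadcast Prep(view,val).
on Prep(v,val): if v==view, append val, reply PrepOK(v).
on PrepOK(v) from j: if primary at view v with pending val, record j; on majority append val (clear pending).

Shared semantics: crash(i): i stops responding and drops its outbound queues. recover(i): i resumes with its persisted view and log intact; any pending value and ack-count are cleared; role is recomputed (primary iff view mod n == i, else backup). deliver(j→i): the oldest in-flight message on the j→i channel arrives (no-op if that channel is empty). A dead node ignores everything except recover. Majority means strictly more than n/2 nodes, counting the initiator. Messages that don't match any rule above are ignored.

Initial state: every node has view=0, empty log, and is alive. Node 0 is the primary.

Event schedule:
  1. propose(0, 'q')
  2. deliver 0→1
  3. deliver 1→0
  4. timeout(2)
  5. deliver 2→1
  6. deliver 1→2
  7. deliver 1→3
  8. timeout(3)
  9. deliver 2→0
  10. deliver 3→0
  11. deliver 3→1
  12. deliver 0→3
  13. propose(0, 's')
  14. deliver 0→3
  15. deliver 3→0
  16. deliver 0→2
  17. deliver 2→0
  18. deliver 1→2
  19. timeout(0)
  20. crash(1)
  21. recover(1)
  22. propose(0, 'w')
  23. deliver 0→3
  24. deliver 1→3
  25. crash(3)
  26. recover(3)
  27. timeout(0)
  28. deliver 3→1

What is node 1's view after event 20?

1

e1 propose(0,'q'): ·
e2 deliver 0→1: 1[back,v=0,q]
e3 deliver 1→0: ·
e4 timeout(2): 2[back,v=1,-]
e5 deliver 2→1: 1[prim,v=1,q]
e6 deliver 1→2: ·
e7 deliver 1→3: ·
e8 timeout(3): 3[back,v=1,-]
e9 deliver 2→0: 0[back,v=1,-]
e10 deliver 3→0: ·
e11 deliver 3→1: ·
e12 deliver 0→3: ·
e13 propose(0,'s'): ·
e14 deliver 0→3: ·
e15 deliver 3→0: ·
e16 deliver 0→2: ·
e17 deliver 2→0: ·
e18 deliver 1→2: ·
e19 timeout(0): 0[back,v=2,-]
e20 crash(1): 1[✗prim,v=1,q]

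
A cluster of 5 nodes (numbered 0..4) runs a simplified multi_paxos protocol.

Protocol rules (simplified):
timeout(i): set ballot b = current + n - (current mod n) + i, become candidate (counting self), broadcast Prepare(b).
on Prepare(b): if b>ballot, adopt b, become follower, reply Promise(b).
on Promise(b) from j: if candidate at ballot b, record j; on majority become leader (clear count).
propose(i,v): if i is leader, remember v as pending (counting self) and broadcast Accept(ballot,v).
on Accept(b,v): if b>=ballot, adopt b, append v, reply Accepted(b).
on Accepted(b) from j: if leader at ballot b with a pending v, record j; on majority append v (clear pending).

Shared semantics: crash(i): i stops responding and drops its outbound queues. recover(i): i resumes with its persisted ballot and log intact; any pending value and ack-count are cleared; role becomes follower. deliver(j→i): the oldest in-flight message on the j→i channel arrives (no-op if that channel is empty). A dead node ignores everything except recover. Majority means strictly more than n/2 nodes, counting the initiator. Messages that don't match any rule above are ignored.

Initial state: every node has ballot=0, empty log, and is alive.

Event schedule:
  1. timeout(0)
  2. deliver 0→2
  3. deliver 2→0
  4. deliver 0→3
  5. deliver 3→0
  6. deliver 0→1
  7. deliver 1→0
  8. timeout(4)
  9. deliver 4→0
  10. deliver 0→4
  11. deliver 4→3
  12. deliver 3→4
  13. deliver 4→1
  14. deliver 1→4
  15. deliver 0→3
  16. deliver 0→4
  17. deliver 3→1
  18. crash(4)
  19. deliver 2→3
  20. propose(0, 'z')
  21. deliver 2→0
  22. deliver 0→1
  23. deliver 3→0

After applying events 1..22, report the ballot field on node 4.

9

[1] timeout(0) → N0(cand b5 [-])
[2] deliver 0→2 → N2(foll b5 [-])
[3] deliver 2→0 → ∅
[4] deliver 0→3 → N3(foll b5 [-])
[5] deliver 3→0 → N0(lead b5 [-])
[6] deliver 0→1 → N1(foll b5 [-])
[7] deliver 1→0 → ∅
[8] timeout(4) → N4(cand b9 [-])
[9] deliver 4→0 → N0(foll b9 [-])
[10] deliver 0→4 → ∅
[11] deliver 4→3 → N3(foll b9 [-])
[12] deliver 3→4 → ∅
[13] deliver 4→1 → N1(foll b9 [-])
[14] deliver 1→4 → N4(lead b9 [-])
[15] deliver 0→3 → ∅
[16] deliver 0→4 → ∅
[17] deliver 3→1 → ∅
[18] crash(4) → N4(✗lead b9 [-])
[19] deliver 2→3 → ∅
[20] propose(0,'z') → ∅
[21] deliver 2→0 → ∅
[22] deliver 0→1 → ∅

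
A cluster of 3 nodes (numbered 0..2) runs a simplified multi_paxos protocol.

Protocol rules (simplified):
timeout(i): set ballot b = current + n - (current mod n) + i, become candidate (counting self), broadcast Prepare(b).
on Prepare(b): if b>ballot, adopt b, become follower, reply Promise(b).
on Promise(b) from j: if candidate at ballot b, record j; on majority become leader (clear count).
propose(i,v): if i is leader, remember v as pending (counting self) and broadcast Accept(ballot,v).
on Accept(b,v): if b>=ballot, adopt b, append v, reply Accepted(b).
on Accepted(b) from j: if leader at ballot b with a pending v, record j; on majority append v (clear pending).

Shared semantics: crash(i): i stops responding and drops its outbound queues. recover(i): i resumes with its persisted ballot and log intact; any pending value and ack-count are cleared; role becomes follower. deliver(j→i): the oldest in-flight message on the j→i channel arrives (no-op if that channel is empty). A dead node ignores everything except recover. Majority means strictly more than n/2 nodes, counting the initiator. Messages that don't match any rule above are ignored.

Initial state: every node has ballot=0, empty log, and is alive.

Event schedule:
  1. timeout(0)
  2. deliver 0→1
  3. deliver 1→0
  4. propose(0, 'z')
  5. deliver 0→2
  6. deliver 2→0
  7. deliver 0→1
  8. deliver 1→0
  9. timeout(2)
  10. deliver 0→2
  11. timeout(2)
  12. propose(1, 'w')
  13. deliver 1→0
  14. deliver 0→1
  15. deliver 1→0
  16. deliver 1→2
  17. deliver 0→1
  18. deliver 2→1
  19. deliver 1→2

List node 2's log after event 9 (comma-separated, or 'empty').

[1] timeout(0) → N0(cand b3 [-])
[2] deliver 0→1 → N1(foll b3 [-])
[3] deliver 1→0 → N0(lead b3 [-])
[4] propose(0,'z') → ∅
[5] deliver 0→2 → N2(foll b3 [-])
[6] deliver 2→0 → ∅
[7] deliver 0→1 → N1(foll b3 [z])
[8] deliver 1→0 → N0(lead b3 [z])
[9] timeout(2) → N2(cand b8 [-])

empty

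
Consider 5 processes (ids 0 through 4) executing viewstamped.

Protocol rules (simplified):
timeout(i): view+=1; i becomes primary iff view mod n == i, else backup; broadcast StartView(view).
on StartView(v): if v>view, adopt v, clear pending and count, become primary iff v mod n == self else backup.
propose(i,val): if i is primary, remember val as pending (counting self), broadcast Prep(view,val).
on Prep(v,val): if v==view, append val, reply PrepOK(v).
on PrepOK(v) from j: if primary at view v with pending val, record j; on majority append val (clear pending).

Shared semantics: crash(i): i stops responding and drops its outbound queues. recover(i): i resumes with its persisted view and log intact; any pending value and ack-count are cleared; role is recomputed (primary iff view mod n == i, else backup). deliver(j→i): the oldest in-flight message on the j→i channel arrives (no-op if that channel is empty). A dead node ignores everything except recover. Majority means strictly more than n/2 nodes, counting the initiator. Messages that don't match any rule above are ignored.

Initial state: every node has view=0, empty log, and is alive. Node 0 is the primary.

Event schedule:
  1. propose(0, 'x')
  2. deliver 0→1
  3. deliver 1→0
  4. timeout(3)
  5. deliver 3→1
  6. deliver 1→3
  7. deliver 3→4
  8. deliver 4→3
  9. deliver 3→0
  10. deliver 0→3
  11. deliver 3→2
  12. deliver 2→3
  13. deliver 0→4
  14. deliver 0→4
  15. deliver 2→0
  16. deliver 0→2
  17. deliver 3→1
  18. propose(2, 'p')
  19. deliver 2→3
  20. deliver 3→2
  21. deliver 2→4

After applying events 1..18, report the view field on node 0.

1

after 1 — propose(0,'x'): ·
after 2 — deliver 0→1: n1:back/v0/[x]
after 3 — deliver 1→0: ·
after 4 — timeout(3): n3:back/v1/[-]
after 5 — deliver 3→1: n1:prim/v1/[x]
after 6 — deliver 1→3: ·
after 7 — deliver 3→4: n4:back/v1/[-]
after 8 — deliver 4→3: ·
after 9 — deliver 3→0: n0:back/v1/[-]
after 10 — deliver 0→3: ·
after 11 — deliver 3→2: n2:back/v1/[-]
after 12 — deliver 2→3: ·
after 13 — deliver 0→4: ·
after 14 — deliver 0→4: ·
after 15 — deliver 2→0: ·
after 16 — deliver 0→2: ·
after 17 — deliver 3→1: ·
after 18 — propose(2,'p'): ·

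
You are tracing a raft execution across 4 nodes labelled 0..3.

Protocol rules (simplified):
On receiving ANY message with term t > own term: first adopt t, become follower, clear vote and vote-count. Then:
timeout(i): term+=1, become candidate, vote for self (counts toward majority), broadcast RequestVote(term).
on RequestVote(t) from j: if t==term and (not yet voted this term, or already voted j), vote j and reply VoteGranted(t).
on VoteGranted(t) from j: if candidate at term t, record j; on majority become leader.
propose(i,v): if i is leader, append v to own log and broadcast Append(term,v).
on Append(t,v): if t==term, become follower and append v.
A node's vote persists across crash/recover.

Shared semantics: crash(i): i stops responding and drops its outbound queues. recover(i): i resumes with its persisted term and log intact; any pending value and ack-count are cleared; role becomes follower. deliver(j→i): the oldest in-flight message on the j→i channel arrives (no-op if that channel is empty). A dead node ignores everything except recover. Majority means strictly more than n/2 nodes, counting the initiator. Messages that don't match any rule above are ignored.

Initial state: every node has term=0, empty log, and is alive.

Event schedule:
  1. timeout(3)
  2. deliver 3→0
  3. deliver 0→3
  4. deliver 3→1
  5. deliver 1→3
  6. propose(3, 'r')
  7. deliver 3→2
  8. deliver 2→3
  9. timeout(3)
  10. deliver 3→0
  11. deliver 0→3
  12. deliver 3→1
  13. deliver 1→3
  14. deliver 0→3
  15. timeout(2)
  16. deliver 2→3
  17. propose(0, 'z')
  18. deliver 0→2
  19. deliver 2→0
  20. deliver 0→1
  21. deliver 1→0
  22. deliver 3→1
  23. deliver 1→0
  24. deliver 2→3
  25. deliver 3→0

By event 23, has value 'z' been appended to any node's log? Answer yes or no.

no

[1] timeout(3) → N3(cand t1 [-])
[2] deliver 3→0 → N0(foll t1 [-])
[3] deliver 0→3 → ∅
[4] deliver 3→1 → N1(foll t1 [-])
[5] deliver 1→3 → N3(lead t1 [-])
[6] propose(3,'r') → N3(lead t1 [r])
[7] deliver 3→2 → N2(foll t1 [-])
[8] deliver 2→3 → ∅
[9] timeout(3) → N3(cand t2 [r])
[10] deliver 3→0 → N0(foll t1 [r])
[11] deliver 0→3 → ∅
[12] deliver 3→1 → N1(foll t1 [r])
[13] deliver 1→3 → ∅
[14] deliver 0→3 → ∅
[15] timeout(2) → N2(cand t2 [-])
[16] deliver 2→3 → ∅
[17] propose(0,'z') → ∅
[18] deliver 0→2 → ∅
[19] deliver 2→0 → N0(foll t2 [r])
[20] deliver 0→1 → ∅
[21] deliver 1→0 → ∅
[22] deliver 3→1 → N1(foll t2 [r])
[23] deliver 1→0 → ∅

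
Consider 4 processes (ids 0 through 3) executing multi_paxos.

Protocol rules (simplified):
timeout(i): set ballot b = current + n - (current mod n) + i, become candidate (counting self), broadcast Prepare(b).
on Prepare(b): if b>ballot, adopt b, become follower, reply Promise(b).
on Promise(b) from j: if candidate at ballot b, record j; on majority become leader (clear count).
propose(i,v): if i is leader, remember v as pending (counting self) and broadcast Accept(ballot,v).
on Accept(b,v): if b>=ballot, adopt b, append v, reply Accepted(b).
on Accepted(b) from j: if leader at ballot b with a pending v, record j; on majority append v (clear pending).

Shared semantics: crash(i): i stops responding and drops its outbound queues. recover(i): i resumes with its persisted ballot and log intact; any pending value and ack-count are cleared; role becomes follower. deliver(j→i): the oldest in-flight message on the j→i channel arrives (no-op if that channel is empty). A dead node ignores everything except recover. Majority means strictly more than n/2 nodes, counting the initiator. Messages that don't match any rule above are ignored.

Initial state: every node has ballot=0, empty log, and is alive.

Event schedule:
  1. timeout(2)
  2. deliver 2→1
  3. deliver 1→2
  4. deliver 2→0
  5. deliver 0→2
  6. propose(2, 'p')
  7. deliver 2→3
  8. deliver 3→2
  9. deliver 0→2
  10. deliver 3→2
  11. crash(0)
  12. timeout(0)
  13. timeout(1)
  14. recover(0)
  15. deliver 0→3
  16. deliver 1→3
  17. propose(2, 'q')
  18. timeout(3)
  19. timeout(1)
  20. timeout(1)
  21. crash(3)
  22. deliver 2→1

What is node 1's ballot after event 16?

1. timeout(2):  <2:cand b6 ->
2. deliver 2→1:  <1:foll b6 ->
3. deliver 1→2:  nop
4. deliver 2→0:  <0:foll b6 ->
5. deliver 0→2:  <2:lead b6 ->
6. propose(2,'p'):  nop
7. deliver 2→3:  <3:foll b6 ->
8. deliver 3→2:  nop
9. deliver 0→2:  nop
10. deliver 3→2:  nop
11. crash(0):  <0:✗foll b6 ->
12. timeout(0):  nop
13. timeout(1):  <1:cand b9 ->
14. recover(0):  <0:foll b6 ->
15. deliver 0→3:  nop
16. deliver 1→3:  <3:foll b9 ->

9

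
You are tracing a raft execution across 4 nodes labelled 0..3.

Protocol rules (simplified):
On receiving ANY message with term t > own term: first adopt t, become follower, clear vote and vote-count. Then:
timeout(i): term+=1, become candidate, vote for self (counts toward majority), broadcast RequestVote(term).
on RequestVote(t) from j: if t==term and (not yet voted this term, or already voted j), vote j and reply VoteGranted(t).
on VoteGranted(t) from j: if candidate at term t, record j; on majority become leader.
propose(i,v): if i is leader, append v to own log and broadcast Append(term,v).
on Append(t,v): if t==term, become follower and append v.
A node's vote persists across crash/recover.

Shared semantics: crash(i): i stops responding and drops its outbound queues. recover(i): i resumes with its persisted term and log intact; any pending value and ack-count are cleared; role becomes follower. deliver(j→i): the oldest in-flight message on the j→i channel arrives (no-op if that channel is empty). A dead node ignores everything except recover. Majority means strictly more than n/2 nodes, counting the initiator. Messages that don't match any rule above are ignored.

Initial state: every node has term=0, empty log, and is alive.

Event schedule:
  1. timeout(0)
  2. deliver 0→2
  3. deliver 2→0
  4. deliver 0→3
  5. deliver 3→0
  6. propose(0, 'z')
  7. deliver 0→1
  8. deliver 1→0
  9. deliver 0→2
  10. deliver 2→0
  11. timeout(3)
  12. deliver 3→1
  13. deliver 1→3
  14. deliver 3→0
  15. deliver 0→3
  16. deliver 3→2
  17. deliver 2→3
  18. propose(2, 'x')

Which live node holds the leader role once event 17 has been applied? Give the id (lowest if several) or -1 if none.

3

e1 timeout(0): 0[cand,t=1,-]
e2 deliver 0→2: 2[foll,t=1,-]
e3 deliver 2→0: ·
e4 deliver 0→3: 3[foll,t=1,-]
e5 deliver 3→0: 0[lead,t=1,-]
e6 propose(0,'z'): 0[lead,t=1,z]
e7 deliver 0→1: 1[foll,t=1,-]
e8 deliver 1→0: ·
e9 deliver 0→2: 2[foll,t=1,z]
e10 deliver 2→0: ·
e11 timeout(3): 3[cand,t=2,-]
e12 deliver 3→1: 1[foll,t=2,-]
e13 deliver 1→3: ·
e14 deliver 3→0: 0[foll,t=2,z]
e15 deliver 0→3: ·
e16 deliver 3→2: 2[foll,t=2,z]
e17 deliver 2→3: 3[lead,t=2,-]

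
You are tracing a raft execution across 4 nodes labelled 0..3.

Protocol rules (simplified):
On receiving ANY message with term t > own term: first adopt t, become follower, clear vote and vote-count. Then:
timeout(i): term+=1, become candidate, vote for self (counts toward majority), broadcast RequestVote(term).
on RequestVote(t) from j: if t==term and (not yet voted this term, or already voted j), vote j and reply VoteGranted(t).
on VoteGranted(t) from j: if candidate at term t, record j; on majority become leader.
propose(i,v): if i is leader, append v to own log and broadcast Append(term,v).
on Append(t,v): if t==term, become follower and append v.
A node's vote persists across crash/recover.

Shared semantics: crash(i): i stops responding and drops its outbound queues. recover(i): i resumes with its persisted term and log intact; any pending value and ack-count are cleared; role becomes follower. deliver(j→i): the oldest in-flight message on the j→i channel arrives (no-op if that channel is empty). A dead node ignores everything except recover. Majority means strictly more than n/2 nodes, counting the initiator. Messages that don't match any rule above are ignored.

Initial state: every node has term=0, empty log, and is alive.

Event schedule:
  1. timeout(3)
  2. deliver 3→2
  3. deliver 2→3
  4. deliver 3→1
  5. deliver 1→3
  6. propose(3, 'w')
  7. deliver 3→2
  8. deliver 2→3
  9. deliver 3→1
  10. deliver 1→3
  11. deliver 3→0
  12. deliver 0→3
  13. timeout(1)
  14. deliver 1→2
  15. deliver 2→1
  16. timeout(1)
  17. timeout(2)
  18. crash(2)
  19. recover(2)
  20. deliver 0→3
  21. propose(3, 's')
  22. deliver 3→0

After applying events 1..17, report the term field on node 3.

1. timeout(3):  <3:cand t1 ->
2. deliver 3→2:  <2:foll t1 ->
3. deliver 2→3:  nop
4. deliver 3→1:  <1:foll t1 ->
5. deliver 1→3:  <3:lead t1 ->
6. propose(3,'w'):  <3:lead t1 w>
7. deliver 3→2:  <2:foll t1 w>
8. deliver 2→3:  nop
9. deliver 3→1:  <1:foll t1 w>
10. deliver 1→3:  nop
11. deliver 3→0:  <0:foll t1 ->
12. deliver 0→3:  nop
13. timeout(1):  <1:cand t2 w>
14. deliver 1→2:  <2:foll t2 w>
15. deliver 2→1:  nop
16. timeout(1):  <1:cand t3 w>
17. timeout(2):  <2:cand t3 w>

1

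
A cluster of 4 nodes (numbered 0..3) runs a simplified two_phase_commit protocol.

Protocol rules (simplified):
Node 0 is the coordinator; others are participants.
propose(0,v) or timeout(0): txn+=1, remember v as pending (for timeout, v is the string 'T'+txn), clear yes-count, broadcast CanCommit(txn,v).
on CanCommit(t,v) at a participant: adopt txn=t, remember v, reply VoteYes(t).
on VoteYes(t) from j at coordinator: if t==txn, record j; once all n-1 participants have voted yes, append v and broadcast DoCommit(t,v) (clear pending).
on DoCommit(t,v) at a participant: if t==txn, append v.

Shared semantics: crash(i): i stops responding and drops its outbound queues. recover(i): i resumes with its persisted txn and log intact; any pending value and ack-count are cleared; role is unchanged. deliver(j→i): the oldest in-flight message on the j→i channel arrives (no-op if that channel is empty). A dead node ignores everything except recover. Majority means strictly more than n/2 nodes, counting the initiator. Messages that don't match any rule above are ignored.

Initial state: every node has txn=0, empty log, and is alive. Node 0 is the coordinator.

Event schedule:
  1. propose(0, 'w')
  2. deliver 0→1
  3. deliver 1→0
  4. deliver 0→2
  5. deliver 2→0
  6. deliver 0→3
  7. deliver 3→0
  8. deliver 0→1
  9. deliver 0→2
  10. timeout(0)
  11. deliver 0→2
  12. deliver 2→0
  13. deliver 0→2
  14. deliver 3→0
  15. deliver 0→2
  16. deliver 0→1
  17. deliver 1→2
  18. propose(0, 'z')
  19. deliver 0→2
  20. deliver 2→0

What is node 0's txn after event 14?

2

e1 propose(0,'w'): 0[coor,t=1,-]
e2 deliver 0→1: 1[part,t=1,-]
e3 deliver 1→0: ·
e4 deliver 0→2: 2[part,t=1,-]
e5 deliver 2→0: ·
e6 deliver 0→3: 3[part,t=1,-]
e7 deliver 3→0: 0[coor,t=1,w]
e8 deliver 0→1: 1[part,t=1,w]
e9 deliver 0→2: 2[part,t=1,w]
e10 timeout(0): 0[coor,t=2,w]
e11 deliver 0→2: 2[part,t=2,w]
e12 deliver 2→0: ·
e13 deliver 0→2: ·
e14 deliver 3→0: ·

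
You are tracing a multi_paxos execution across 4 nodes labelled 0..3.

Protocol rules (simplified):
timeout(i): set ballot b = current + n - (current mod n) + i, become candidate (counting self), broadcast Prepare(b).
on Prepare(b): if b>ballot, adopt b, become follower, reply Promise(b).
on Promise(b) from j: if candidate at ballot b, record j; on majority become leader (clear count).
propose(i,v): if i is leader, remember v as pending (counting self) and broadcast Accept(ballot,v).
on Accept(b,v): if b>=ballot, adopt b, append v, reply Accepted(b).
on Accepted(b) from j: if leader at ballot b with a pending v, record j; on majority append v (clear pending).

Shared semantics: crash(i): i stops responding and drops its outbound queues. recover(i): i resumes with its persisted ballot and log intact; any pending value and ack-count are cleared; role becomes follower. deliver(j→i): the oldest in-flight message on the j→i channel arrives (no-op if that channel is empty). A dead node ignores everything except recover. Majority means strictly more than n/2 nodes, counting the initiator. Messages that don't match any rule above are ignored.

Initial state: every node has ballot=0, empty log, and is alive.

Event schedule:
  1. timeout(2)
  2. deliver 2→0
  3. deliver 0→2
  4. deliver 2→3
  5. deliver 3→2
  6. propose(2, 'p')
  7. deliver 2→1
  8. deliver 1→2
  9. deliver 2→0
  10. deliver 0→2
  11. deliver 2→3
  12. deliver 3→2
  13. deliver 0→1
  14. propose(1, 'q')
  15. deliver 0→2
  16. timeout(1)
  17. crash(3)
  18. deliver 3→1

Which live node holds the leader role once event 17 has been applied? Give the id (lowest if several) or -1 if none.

step 1 timeout(2): 2={cand,b=6,log=-}
step 2 deliver 2→0: 0={foll,b=6,log=-}
step 3 deliver 0→2: —
step 4 deliver 2→3: 3={foll,b=6,log=-}
step 5 deliver 3→2: 2={lead,b=6,log=-}
step 6 propose(2,'p'): —
step 7 deliver 2→1: 1={foll,b=6,log=-}
step 8 deliver 1→2: —
step 9 deliver 2→0: 0={foll,b=6,log=p}
step 10 deliver 0→2: —
step 11 deliver 2→3: 3={foll,b=6,log=p}
step 12 deliver 3→2: 2={lead,b=6,log=p}
step 13 deliver 0→1: —
step 14 propose(1,'q'): —
step 15 deliver 0→2: —
step 16 timeout(1): 1={cand,b=9,log=-}
step 17 crash(3): 3={✗foll,b=6,log=p}

2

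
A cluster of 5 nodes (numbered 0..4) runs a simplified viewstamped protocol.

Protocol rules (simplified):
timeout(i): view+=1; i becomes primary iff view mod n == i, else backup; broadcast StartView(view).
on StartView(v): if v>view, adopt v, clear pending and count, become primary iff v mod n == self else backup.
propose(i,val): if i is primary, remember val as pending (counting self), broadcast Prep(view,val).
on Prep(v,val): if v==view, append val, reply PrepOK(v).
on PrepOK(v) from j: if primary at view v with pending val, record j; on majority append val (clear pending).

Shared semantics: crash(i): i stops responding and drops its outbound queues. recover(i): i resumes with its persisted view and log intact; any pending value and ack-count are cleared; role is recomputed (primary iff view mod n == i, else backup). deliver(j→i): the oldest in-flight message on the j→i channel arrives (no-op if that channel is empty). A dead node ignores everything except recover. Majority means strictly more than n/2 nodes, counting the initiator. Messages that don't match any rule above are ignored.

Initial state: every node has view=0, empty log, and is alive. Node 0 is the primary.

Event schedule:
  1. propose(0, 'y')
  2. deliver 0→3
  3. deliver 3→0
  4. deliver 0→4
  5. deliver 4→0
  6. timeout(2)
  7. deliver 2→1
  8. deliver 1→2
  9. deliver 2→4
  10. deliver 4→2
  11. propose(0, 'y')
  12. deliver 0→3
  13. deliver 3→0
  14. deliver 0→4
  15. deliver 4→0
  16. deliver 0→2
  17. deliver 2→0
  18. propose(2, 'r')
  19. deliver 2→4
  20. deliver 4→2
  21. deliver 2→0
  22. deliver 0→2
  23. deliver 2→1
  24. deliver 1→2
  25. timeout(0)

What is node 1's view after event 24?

1

after 1 — propose(0,'y'): ·
after 2 — deliver 0→3: n3:back/v0/[y]
after 3 — deliver 3→0: ·
after 4 — deliver 0→4: n4:back/v0/[y]
after 5 — deliver 4→0: n0:prim/v0/[y]
after 6 — timeout(2): n2:back/v1/[-]
after 7 — deliver 2→1: n1:prim/v1/[-]
after 8 — deliver 1→2: ·
after 9 — deliver 2→4: n4:back/v1/[y]
after 10 — deliver 4→2: ·
after 11 — propose(0,'y'): ·
after 12 — deliver 0→3: n3:back/v0/[y,y]
after 13 — deliver 3→0: ·
after 14 — deliver 0→4: ·
after 15 — deliver 4→0: ·
after 16 — deliver 0→2: ·
after 17 — deliver 2→0: n0:back/v1/[y]
after 18 — propose(2,'r'): ·
after 19 — deliver 2→4: ·
after 20 — deliver 4→2: ·
after 21 — deliver 2→0: ·
after 22 — deliver 0→2: ·
after 23 — deliver 2→1: ·
after 24 — deliver 1→2: ·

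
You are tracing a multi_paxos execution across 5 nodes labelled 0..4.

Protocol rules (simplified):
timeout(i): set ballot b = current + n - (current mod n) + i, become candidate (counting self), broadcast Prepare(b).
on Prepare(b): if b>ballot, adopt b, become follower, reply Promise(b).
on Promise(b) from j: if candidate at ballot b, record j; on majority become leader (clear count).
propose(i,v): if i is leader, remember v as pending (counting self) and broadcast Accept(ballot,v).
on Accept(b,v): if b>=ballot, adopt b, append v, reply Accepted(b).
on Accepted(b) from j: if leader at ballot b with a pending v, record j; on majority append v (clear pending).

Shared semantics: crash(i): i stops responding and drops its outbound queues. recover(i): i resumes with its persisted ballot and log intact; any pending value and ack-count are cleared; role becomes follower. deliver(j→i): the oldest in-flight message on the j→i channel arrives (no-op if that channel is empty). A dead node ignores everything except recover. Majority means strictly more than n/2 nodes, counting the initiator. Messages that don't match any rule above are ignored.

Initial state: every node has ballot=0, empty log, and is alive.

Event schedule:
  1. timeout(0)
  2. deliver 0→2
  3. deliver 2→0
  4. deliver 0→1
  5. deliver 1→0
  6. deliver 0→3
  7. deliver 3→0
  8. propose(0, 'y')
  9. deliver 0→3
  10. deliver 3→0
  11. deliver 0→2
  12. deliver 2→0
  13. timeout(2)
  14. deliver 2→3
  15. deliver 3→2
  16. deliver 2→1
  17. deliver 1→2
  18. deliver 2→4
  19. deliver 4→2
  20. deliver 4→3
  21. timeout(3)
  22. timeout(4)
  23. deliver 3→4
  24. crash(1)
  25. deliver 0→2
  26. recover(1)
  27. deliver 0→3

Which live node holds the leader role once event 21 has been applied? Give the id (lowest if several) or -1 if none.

1. timeout(0):  <0:cand b5 ->
2. deliver 0→2:  <2:foll b5 ->
3. deliver 2→0:  nop
4. deliver 0→1:  <1:foll b5 ->
5. deliver 1→0:  <0:lead b5 ->
6. deliver 0→3:  <3:foll b5 ->
7. deliver 3→0:  nop
8. propose(0,'y'):  nop
9. deliver 0→3:  <3:foll b5 y>
10. deliver 3→0:  nop
11. deliver 0→2:  <2:foll b5 y>
12. deliver 2→0:  <0:lead b5 y>
13. timeout(2):  <2:cand b12 y>
14. deliver 2→3:  <3:foll b12 y>
15. deliver 3→2:  nop
16. deliver 2→1:  <1:foll b12 ->
17. deliver 1→2:  <2:lead b12 y>
18. deliver 2→4:  <4:foll b12 ->
19. deliver 4→2:  nop
20. deliver 4→3:  nop
21. timeout(3):  <3:cand b18 y>

0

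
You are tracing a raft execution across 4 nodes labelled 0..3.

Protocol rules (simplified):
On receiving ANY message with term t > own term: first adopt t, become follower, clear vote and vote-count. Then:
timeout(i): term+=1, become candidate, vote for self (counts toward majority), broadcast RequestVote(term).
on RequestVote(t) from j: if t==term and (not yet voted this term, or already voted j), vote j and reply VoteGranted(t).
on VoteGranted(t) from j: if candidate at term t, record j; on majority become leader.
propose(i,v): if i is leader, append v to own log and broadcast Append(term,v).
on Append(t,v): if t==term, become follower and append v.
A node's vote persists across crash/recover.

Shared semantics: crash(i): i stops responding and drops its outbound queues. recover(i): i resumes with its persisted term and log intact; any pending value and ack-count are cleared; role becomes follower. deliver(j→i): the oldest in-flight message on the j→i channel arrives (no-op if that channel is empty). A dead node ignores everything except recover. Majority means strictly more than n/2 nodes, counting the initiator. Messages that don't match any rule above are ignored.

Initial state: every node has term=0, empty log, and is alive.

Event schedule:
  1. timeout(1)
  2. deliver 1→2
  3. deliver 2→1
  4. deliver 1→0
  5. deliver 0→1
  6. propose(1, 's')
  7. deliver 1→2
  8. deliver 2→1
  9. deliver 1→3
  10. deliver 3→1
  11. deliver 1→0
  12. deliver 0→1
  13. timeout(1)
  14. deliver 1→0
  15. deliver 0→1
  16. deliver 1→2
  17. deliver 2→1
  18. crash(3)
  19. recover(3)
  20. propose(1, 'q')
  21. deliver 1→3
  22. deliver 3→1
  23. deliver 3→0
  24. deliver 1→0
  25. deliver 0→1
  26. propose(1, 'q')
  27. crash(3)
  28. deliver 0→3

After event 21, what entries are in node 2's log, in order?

1. timeout(1):  <1:cand t1 ->
2. deliver 1→2:  <2:foll t1 ->
3. deliver 2→1:  nop
4. deliver 1→0:  <0:foll t1 ->
5. deliver 0→1:  <1:lead t1 ->
6. propose(1,'s'):  <1:lead t1 s>
7. deliver 1→2:  <2:foll t1 s>
8. deliver 2→1:  nop
9. deliver 1→3:  <3:foll t1 ->
10. deliver 3→1:  nop
11. deliver 1→0:  <0:foll t1 s>
12. deliver 0→1:  nop
13. timeout(1):  <1:cand t2 s>
14. deliver 1→0:  <0:foll t2 s>
15. deliver 0→1:  nop
16. deliver 1→2:  <2:foll t2 s>
17. deliver 2→1:  <1:lead t2 s>
18. crash(3):  <3:✗foll t1 ->
19. recover(3):  <3:foll t1 ->
20. propose(1,'q'):  <1:lead t2 s,q>
21. deliver 1→3:  <3:foll t1 s>

s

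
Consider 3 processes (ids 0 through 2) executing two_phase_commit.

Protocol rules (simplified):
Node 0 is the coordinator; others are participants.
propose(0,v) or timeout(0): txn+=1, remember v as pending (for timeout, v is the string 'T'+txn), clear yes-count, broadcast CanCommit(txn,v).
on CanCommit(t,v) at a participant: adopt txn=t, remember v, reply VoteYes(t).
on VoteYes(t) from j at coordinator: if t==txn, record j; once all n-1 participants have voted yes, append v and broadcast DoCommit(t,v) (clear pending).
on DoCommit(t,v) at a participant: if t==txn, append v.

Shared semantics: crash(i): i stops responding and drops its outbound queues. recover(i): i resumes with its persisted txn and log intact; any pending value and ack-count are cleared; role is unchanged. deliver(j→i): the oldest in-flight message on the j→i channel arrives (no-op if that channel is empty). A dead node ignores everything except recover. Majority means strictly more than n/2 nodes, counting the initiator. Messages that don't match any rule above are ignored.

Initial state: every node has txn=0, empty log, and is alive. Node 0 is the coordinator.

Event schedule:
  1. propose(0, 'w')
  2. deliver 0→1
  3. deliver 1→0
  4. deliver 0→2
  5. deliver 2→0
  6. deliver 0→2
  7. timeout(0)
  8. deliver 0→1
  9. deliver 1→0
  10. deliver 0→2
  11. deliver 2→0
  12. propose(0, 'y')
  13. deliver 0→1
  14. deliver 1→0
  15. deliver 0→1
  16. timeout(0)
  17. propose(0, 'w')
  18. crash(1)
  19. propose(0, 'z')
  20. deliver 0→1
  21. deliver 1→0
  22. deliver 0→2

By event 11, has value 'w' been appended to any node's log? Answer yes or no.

yes

e1 propose(0,'w'): 0[coor,t=1,-]
e2 deliver 0→1: 1[part,t=1,-]
e3 deliver 1→0: ·
e4 deliver 0→2: 2[part,t=1,-]
e5 deliver 2→0: 0[coor,t=1,w]
e6 deliver 0→2: 2[part,t=1,w]
e7 timeout(0): 0[coor,t=2,w]
e8 deliver 0→1: 1[part,t=1,w]
e9 deliver 1→0: ·
e10 deliver 0→2: 2[part,t=2,w]
e11 deliver 2→0: ·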